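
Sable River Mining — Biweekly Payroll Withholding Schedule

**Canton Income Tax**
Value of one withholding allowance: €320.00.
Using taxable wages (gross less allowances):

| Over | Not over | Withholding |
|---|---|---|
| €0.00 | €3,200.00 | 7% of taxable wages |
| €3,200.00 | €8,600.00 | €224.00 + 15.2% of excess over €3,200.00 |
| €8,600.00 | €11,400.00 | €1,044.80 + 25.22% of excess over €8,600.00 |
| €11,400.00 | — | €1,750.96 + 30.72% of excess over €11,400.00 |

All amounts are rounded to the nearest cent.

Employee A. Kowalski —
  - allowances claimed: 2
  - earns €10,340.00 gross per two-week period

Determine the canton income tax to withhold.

€1,322.22

Canton Income Tax: taxable = €10,340.00 − 2×€320.00 = €9,700.00
  €1,044.80 + 25.22% × (€9,700.00 − €8,600.00) = €1,044.80 + 25.22% × €1,100.00 = €1,322.22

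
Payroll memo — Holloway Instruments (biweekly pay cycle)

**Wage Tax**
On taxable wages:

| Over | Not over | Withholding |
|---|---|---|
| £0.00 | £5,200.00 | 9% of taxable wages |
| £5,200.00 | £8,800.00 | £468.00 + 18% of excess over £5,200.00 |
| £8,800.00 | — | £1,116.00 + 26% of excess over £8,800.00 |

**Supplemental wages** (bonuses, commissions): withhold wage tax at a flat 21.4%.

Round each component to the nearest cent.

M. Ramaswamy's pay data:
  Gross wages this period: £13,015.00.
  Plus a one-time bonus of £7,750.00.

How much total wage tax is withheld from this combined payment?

£3,870.40

Wage Tax: taxable = £13,015.00
  £1,116.00 + 26% × (£13,015.00 − £8,800.00) = £1,116.00 + 26% × £4,215.00 = £2,211.90
Supplemental (21.4% flat on bonus): 21.4% × £7,750.00 = £1,658.50
Total wage tax: £2,211.90 + £1,658.50 = £3,870.40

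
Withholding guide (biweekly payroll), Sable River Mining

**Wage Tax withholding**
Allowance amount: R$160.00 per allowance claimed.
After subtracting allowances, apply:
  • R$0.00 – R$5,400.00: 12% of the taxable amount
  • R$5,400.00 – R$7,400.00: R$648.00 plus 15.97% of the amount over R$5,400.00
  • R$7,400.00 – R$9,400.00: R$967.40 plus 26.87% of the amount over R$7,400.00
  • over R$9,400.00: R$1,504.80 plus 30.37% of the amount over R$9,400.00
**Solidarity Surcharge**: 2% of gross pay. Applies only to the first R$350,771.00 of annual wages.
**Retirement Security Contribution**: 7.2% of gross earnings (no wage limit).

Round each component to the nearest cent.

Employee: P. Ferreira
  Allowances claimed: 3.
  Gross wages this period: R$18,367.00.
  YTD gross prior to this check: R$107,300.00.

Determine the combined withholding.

Wage Tax: taxable = R$18,367.00 − 3×R$160.00 = R$17,887.00
  R$1,504.80 + 30.37% × (R$17,887.00 − R$9,400.00) = R$1,504.80 + 30.37% × R$8,487.00 = R$4,082.30
Solidarity Surcharge: 2% × R$18,367.00 = R$367.34
Retirement Security Contribution: 7.2% × R$18,367.00 = R$1,322.42
Total: R$4,082.30 + R$367.34 + R$1,322.42 = R$5,772.06

R$5,772.06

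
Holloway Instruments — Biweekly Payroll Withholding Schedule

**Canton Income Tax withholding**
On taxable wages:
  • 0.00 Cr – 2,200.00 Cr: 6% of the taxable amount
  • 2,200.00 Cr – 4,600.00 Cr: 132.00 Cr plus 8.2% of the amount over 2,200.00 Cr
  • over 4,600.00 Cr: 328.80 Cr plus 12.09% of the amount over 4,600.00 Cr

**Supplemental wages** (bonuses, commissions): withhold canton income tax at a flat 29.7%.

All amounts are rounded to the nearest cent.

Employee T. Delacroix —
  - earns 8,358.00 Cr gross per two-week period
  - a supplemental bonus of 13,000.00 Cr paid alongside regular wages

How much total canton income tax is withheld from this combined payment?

Canton Income Tax: taxable = 8,358.00 Cr
  328.80 Cr + 12.09% × (8,358.00 Cr − 4,600.00 Cr) = 328.80 Cr + 12.09% × 3,758.00 Cr = 783.14 Cr
Supplemental (29.7% flat on bonus): 29.7% × 13,000.00 Cr = 3,861.00 Cr
Total canton income tax: 783.14 Cr + 3,861.00 Cr = 4,644.14 Cr

4,644.14 Cr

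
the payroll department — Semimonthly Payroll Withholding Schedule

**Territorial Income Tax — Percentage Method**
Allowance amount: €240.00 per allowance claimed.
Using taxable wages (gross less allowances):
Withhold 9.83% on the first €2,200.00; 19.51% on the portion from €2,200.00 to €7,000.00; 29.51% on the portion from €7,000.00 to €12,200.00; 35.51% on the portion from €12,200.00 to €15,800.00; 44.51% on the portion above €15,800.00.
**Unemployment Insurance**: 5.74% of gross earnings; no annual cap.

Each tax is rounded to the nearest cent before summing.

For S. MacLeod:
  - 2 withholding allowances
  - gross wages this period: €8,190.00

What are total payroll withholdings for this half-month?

€1,832.37

Territorial Income Tax: taxable = €8,190.00 − 2×€240.00 = €7,710.00
  €1,152.74 + 29.51% × (€7,710.00 − €7,000.00) = €1,152.74 + 29.51% × €710.00 = €1,362.26
Unemployment Insurance: 5.74% × €8,190.00 = €470.11
Total: €1,362.26 + €470.11 = €1,832.37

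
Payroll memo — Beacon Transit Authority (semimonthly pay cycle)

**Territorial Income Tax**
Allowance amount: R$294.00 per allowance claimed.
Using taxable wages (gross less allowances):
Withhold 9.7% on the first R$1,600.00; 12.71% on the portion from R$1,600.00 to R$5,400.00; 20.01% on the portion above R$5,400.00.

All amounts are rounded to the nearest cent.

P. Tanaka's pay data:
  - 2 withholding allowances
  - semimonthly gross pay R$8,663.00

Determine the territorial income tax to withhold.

R$1,173.45

Territorial Income Tax: taxable = R$8,663.00 − 2×R$294.00 = R$8,075.00
  R$638.18 + 20.01% × (R$8,075.00 − R$5,400.00) = R$638.18 + 20.01% × R$2,675.00 = R$1,173.45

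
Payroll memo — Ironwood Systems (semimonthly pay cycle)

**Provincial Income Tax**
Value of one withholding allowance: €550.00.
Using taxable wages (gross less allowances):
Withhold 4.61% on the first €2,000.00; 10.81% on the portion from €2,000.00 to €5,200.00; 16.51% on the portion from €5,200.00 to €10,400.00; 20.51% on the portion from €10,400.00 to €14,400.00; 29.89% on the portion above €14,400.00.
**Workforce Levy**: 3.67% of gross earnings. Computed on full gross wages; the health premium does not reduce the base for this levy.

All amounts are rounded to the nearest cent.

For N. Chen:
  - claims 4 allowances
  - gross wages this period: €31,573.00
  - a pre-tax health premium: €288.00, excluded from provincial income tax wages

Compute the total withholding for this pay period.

€7,665.12

Provincial Income Tax: taxable = €31,573.00 − €288.00 − 4×€550.00 = €29,085.00
  €2,117.04 + 29.89% × (€29,085.00 − €14,400.00) = €2,117.04 + 29.89% × €14,685.00 = €6,506.39
Workforce Levy: 3.67% × €31,573.00 = €1,158.73
Total: €6,506.39 + €1,158.73 = €7,665.12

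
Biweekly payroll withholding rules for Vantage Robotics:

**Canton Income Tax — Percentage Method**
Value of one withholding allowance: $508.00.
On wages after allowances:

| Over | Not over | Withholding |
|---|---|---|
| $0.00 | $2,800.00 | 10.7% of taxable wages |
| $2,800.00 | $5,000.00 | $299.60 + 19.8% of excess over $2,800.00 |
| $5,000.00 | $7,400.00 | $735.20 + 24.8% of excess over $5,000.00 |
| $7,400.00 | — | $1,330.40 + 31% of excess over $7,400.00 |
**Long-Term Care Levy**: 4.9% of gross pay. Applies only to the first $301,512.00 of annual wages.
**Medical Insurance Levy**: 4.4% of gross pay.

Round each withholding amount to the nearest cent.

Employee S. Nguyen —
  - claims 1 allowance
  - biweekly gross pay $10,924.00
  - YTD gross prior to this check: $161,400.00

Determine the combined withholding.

$3,281.30

Canton Income Tax: taxable = $10,924.00 − 1×$508.00 = $10,416.00
  $1,330.40 + 31% × ($10,416.00 − $7,400.00) = $1,330.40 + 31% × $3,016.00 = $2,265.36
Long-Term Care Levy: 4.9% × $10,924.00 = $535.28
Medical Insurance Levy: 4.4% × $10,924.00 = $480.66
Total: $2,265.36 + $535.28 + $480.66 = $3,281.30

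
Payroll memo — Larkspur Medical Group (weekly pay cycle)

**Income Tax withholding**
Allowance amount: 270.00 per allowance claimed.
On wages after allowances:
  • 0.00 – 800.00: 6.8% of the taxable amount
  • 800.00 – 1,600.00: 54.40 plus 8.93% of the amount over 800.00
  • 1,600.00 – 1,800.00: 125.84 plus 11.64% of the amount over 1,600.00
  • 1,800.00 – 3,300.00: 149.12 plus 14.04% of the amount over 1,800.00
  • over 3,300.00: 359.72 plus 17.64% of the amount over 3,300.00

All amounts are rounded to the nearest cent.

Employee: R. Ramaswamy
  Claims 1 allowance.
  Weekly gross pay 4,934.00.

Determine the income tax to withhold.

Income Tax: taxable = 4,934.00 − 1×270.00 = 4,664.00
  359.72 + 17.64% × (4,664.00 − 3,300.00) = 359.72 + 17.64% × 1,364.00 = 600.33

600.33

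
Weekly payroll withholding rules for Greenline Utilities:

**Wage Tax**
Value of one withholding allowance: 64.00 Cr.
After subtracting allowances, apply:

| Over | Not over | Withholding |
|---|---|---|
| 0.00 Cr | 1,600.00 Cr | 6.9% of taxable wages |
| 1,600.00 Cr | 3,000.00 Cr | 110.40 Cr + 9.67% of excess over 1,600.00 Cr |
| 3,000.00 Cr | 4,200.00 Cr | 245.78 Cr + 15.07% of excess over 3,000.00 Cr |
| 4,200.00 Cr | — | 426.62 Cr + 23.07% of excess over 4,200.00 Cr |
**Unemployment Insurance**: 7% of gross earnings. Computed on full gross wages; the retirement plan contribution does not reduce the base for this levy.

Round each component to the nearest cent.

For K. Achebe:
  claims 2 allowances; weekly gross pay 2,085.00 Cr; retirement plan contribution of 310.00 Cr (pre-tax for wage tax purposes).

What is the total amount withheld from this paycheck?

Wage Tax: taxable = 2,085.00 Cr − 310.00 Cr − 2×64.00 Cr = 1,647.00 Cr
  110.40 Cr + 9.67% × (1,647.00 Cr − 1,600.00 Cr) = 110.40 Cr + 9.67% × 47.00 Cr = 114.94 Cr
Unemployment Insurance: 7% × 2,085.00 Cr = 145.95 Cr
Total: 114.94 Cr + 145.95 Cr = 260.89 Cr

260.89 Cr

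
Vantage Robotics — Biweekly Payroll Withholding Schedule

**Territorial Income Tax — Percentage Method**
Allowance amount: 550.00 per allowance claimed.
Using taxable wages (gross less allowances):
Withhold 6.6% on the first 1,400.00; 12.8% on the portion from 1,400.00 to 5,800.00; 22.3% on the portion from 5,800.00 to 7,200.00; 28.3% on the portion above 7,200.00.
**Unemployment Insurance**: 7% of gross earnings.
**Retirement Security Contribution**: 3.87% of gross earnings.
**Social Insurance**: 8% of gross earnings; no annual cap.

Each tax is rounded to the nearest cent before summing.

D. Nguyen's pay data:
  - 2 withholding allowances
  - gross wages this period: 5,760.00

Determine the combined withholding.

1,596.59

Territorial Income Tax: taxable = 5,760.00 − 2×550.00 = 4,660.00
  92.40 + 12.8% × (4,660.00 − 1,400.00) = 92.40 + 12.8% × 3,260.00 = 509.68
Unemployment Insurance: 7% × 5,760.00 = 403.20
Retirement Security Contribution: 3.87% × 5,760.00 = 222.91
Social Insurance: 8% × 5,760.00 = 460.80
Total: 509.68 + 403.20 + 222.91 + 460.80 = 1,596.59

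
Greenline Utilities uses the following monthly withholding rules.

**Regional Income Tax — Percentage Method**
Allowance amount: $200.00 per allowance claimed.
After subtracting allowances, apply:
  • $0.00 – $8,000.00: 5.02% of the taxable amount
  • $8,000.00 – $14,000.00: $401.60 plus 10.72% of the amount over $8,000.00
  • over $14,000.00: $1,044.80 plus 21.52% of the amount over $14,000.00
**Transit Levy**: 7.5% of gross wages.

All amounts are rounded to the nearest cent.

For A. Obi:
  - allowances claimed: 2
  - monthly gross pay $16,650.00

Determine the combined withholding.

Regional Income Tax: taxable = $16,650.00 − 2×$200.00 = $16,250.00
  $1,044.80 + 21.52% × ($16,250.00 − $14,000.00) = $1,044.80 + 21.52% × $2,250.00 = $1,529.00
Transit Levy: 7.5% × $16,650.00 = $1,248.75
Total: $1,529.00 + $1,248.75 = $2,777.75

$2,777.75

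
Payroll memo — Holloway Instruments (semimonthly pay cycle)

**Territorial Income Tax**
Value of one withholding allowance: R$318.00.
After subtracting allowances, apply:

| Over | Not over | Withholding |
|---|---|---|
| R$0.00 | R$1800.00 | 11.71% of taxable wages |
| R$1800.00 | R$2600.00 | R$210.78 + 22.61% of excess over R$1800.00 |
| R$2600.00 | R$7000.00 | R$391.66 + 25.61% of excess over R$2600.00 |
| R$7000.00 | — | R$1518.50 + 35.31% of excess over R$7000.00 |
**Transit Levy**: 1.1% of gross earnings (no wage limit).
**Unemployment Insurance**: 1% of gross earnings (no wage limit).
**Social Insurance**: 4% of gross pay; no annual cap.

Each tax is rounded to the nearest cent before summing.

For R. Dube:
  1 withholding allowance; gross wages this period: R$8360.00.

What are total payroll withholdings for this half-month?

Territorial Income Tax: taxable = R$8360.00 − 1×R$318.00 = R$8042.00
  R$1518.50 + 35.31% × (R$8042.00 − R$7000.00) = R$1518.50 + 35.31% × R$1042.00 = R$1886.43
Transit Levy: 1.1% × R$8360.00 = R$91.96
Unemployment Insurance: 1% × R$8360.00 = R$83.60
Social Insurance: 4% × R$8360.00 = R$334.40
Total: R$1886.43 + R$91.96 + R$83.60 + R$334.40 = R$2396.39

R$2396.39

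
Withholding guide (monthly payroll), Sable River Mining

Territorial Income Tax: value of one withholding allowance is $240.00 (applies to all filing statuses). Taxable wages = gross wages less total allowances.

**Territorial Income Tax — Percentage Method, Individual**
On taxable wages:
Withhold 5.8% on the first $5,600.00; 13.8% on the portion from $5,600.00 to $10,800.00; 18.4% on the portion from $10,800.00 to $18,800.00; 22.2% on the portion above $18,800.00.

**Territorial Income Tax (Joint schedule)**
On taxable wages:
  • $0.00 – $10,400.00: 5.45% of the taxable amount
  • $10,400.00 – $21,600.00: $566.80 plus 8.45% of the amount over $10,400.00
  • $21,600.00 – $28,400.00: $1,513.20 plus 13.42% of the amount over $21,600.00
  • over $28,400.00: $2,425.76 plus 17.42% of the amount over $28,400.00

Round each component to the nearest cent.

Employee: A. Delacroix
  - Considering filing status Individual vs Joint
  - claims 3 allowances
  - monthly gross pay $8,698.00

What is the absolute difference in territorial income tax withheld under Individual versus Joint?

Territorial Income Tax (Individual): taxable = $8,698.00 − 3×$240.00 = $7,978.00
  $324.80 + 13.8% × ($7,978.00 − $5,600.00) = $324.80 + 13.8% × $2,378.00 = $652.96
Territorial Income Tax (Joint): taxable = $8,698.00 − 3×$240.00 = $7,978.00
  5.45% × $7,978.00 = $434.80
Difference: |$652.96 − $434.80| = $218.16 (higher under Individual)

$218.16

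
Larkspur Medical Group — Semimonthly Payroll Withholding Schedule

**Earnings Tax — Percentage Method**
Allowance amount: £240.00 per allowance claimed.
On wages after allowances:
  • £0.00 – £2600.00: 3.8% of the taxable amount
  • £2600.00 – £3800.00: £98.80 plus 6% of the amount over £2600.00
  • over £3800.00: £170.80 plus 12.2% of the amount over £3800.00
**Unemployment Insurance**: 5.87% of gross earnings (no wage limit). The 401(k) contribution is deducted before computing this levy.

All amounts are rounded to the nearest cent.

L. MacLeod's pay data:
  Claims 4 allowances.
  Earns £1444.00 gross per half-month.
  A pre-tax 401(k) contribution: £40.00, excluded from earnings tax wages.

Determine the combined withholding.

Earnings Tax: taxable = £1444.00 − £40.00 − 4×£240.00 = £444.00
  3.8% × £444.00 = £16.87
Unemployment Insurance: 5.87% × £1404.00 = £82.41
Total: £16.87 + £82.41 = £99.28

£99.28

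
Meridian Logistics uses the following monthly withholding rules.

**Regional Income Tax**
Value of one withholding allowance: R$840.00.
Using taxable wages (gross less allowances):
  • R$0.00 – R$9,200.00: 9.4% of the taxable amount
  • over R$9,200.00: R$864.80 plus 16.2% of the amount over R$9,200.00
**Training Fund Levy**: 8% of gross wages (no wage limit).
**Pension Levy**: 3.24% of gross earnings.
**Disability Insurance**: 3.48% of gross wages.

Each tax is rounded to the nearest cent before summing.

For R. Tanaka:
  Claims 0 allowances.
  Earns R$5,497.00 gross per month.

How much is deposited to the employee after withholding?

R$4,171.12

Regional Income Tax: taxable = R$5,497.00
  9.4% × R$5,497.00 = R$516.72
Training Fund Levy: 8% × R$5,497.00 = R$439.76
Pension Levy: 3.24% × R$5,497.00 = R$178.10
Disability Insurance: 3.48% × R$5,497.00 = R$191.30
Total withheld: R$516.72 + R$439.76 + R$178.10 + R$191.30 = R$1,325.88
Net pay: R$5,497.00 − R$1,325.88 = R$4,171.12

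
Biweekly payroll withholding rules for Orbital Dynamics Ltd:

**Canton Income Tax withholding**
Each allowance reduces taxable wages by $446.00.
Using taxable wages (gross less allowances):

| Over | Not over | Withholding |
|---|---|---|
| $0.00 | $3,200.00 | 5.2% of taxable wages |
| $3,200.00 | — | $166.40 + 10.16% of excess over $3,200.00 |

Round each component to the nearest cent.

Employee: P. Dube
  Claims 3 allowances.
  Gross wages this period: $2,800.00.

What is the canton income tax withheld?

$76.02

Canton Income Tax: taxable = $2,800.00 − 3×$446.00 = $1,462.00
  5.2% × $1,462.00 = $76.02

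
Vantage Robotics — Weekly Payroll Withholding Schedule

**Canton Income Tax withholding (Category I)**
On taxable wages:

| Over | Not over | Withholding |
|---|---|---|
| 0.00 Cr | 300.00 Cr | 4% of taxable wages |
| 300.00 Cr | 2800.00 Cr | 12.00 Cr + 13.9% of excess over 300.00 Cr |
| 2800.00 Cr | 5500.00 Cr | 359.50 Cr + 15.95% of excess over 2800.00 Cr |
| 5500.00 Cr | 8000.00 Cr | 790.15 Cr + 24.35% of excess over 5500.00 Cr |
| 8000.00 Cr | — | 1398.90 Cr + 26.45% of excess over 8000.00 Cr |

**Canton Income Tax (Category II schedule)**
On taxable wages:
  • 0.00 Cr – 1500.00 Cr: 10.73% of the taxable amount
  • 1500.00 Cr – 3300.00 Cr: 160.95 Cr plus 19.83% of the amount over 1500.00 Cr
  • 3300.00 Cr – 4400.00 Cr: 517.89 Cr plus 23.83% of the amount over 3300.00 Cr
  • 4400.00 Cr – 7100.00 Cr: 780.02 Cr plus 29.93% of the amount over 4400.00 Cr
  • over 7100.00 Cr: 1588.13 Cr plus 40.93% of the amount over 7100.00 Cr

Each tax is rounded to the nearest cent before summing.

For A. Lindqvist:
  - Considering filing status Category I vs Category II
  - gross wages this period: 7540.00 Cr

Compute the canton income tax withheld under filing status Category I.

Canton Income Tax (Category I): taxable = 7540.00 Cr
  790.15 Cr + 24.35% × (7540.00 Cr − 5500.00 Cr) = 790.15 Cr + 24.35% × 2040.00 Cr = 1286.89 Cr

1286.89 Cr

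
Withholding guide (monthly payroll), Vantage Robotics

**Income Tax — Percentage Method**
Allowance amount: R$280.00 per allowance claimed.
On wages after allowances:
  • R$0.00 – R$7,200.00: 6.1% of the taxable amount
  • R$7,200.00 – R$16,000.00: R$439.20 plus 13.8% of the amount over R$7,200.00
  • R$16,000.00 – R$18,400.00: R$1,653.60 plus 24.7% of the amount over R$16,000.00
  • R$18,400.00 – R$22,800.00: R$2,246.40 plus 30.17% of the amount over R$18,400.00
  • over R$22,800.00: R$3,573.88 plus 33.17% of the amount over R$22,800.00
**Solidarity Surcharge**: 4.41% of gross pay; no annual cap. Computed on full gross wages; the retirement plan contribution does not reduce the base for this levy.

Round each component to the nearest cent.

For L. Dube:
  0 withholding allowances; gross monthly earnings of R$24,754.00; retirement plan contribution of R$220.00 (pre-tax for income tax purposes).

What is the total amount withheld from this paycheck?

Income Tax: taxable = R$24,754.00 − R$220.00 = R$24,534.00
  R$3,573.88 + 33.17% × (R$24,534.00 − R$22,800.00) = R$3,573.88 + 33.17% × R$1,734.00 = R$4,149.05
Solidarity Surcharge: 4.41% × R$24,754.00 = R$1,091.65
Total: R$4,149.05 + R$1,091.65 = R$5,240.70

R$5,240.70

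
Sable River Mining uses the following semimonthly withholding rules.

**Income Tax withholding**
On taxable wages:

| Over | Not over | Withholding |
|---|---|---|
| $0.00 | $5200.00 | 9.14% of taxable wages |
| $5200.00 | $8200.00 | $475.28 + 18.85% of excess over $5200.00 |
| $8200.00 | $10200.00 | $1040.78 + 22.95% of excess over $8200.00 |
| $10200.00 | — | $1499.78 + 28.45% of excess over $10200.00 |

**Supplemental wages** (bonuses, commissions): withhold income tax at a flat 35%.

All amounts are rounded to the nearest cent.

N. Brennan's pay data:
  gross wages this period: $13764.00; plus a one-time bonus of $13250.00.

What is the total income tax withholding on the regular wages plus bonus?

Income Tax: taxable = $13764.00
  $1499.78 + 28.45% × ($13764.00 − $10200.00) = $1499.78 + 28.45% × $3564.00 = $2513.74
Supplemental (35% flat on bonus): 35% × $13250.00 = $4637.50
Total income tax: $2513.74 + $4637.50 = $7151.24

$7151.24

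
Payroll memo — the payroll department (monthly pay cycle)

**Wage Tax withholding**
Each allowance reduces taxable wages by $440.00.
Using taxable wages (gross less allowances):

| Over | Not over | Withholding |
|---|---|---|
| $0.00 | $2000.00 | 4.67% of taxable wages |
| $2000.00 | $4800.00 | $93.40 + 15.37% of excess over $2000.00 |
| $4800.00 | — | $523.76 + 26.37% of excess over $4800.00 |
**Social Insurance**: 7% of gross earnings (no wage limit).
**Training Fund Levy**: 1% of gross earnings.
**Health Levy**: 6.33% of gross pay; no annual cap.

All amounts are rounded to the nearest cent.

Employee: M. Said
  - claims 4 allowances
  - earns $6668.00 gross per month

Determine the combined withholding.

Wage Tax: taxable = $6668.00 − 4×$440.00 = $4908.00
  $523.76 + 26.37% × ($4908.00 − $4800.00) = $523.76 + 26.37% × $108.00 = $552.24
Social Insurance: 7% × $6668.00 = $466.76
Training Fund Levy: 1% × $6668.00 = $66.68
Health Levy: 6.33% × $6668.00 = $422.08
Total: $552.24 + $466.76 + $66.68 + $422.08 = $1507.76

$1507.76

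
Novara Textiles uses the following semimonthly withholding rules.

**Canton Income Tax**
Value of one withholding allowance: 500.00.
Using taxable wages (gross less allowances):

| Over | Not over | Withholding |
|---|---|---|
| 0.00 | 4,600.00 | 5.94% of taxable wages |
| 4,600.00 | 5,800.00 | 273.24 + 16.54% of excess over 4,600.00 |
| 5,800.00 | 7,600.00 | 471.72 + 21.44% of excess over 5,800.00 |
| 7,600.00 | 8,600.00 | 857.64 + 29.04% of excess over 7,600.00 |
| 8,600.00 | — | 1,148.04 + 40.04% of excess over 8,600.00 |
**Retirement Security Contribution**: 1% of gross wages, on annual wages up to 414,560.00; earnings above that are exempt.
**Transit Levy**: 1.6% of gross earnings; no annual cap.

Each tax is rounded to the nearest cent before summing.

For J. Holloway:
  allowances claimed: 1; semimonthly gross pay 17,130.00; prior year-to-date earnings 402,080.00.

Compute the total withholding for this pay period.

Canton Income Tax: taxable = 17,130.00 − 1×500.00 = 16,630.00
  1,148.04 + 40.04% × (16,630.00 − 8,600.00) = 1,148.04 + 40.04% × 8,030.00 = 4,363.25
Retirement Security Contribution: cap 414,560.00 − YTD 402,080.00 = 12,480.00 subject; 1% × 12,480.00 = 124.80
Transit Levy: 1.6% × 17,130.00 = 274.08
Total: 4,363.25 + 124.80 + 274.08 = 4,762.13

4,762.13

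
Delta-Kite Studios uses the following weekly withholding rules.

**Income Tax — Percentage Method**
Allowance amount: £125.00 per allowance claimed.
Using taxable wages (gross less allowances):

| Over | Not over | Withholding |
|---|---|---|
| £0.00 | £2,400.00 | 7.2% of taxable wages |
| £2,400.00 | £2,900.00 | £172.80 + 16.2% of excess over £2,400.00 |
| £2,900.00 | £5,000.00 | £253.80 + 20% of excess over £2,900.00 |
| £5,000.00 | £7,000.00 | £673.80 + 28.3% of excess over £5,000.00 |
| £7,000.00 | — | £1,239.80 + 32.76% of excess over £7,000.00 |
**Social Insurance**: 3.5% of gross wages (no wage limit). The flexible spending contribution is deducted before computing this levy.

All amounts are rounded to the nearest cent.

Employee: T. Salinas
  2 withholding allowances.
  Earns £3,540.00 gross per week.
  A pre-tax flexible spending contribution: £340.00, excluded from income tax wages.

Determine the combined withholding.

Income Tax: taxable = £3,540.00 − £340.00 − 2×£125.00 = £2,950.00
  £253.80 + 20% × (£2,950.00 − £2,900.00) = £253.80 + 20% × £50.00 = £263.80
Social Insurance: 3.5% × £3,200.00 = £112.00
Total: £263.80 + £112.00 = £375.80

£375.80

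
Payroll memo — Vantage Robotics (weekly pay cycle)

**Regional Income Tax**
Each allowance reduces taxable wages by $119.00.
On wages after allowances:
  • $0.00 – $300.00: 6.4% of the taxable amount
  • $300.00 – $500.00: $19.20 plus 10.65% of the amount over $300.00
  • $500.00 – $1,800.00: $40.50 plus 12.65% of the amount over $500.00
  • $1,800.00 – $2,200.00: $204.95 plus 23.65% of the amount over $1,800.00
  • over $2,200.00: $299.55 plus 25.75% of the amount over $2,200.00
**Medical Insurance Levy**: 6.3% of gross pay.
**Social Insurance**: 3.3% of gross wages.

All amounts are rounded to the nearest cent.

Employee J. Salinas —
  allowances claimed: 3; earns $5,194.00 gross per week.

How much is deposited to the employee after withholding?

$3,716.80

Regional Income Tax: taxable = $5,194.00 − 3×$119.00 = $4,837.00
  $299.55 + 25.75% × ($4,837.00 − $2,200.00) = $299.55 + 25.75% × $2,637.00 = $978.58
Medical Insurance Levy: 6.3% × $5,194.00 = $327.22
Social Insurance: 3.3% × $5,194.00 = $171.40
Total withheld: $978.58 + $327.22 + $171.40 = $1,477.20
Net pay: $5,194.00 − $1,477.20 = $3,716.80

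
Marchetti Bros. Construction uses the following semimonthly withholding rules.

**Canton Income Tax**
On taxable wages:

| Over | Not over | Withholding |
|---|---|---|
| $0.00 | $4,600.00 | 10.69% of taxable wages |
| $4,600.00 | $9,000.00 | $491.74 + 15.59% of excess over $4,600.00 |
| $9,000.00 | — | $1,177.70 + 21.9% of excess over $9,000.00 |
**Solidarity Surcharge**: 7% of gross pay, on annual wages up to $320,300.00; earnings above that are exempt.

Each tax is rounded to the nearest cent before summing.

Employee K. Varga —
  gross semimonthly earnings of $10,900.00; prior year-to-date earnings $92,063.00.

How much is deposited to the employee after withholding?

Canton Income Tax: taxable = $10,900.00
  $1,177.70 + 21.9% × ($10,900.00 − $9,000.00) = $1,177.70 + 21.9% × $1,900.00 = $1,593.80
Solidarity Surcharge: 7% × $10,900.00 = $763.00
Total withheld: $1,593.80 + $763.00 = $2,356.80
Net pay: $10,900.00 − $2,356.80 = $8,543.20

$8,543.20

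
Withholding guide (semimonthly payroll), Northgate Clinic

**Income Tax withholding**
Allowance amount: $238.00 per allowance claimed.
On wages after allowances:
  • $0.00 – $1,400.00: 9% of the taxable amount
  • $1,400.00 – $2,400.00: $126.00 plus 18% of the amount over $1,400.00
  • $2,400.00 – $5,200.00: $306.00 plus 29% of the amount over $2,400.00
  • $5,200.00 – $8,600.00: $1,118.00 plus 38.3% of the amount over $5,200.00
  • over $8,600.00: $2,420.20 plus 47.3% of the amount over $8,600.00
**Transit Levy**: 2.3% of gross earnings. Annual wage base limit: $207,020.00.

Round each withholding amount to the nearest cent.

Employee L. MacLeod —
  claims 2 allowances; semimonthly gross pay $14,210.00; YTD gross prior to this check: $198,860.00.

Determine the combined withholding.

$5,036.26

Income Tax: taxable = $14,210.00 − 2×$238.00 = $13,734.00
  $2,420.20 + 47.3% × ($13,734.00 − $8,600.00) = $2,420.20 + 47.3% × $5,134.00 = $4,848.58
Transit Levy: cap $207,020.00 − YTD $198,860.00 = $8,160.00 subject; 2.3% × $8,160.00 = $187.68
Total: $4,848.58 + $187.68 = $5,036.26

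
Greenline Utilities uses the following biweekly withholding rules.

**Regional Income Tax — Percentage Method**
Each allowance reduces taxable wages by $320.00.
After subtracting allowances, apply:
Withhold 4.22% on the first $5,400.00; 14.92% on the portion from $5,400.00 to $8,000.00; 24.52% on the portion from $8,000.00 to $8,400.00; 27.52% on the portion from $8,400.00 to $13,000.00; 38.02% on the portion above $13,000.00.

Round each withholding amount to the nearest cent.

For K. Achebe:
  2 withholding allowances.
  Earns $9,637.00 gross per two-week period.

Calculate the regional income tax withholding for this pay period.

Regional Income Tax: taxable = $9,637.00 − 2×$320.00 = $8,997.00
  $713.88 + 27.52% × ($8,997.00 − $8,400.00) = $713.88 + 27.52% × $597.00 = $878.17

$878.17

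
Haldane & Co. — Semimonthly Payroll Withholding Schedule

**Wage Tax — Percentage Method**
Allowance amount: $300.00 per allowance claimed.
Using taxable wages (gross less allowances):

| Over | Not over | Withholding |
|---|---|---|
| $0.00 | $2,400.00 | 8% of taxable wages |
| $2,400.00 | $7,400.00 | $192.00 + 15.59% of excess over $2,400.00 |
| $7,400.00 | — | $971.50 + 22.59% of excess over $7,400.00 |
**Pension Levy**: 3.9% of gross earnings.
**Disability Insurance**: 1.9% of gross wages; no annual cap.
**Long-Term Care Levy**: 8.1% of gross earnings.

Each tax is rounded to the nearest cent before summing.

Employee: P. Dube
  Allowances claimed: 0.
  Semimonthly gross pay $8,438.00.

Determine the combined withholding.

$2,378.86

Wage Tax: taxable = $8,438.00
  $971.50 + 22.59% × ($8,438.00 − $7,400.00) = $971.50 + 22.59% × $1,038.00 = $1,205.98
Pension Levy: 3.9% × $8,438.00 = $329.08
Disability Insurance: 1.9% × $8,438.00 = $160.32
Long-Term Care Levy: 8.1% × $8,438.00 = $683.48
Total: $1,205.98 + $329.08 + $160.32 + $683.48 = $2,378.86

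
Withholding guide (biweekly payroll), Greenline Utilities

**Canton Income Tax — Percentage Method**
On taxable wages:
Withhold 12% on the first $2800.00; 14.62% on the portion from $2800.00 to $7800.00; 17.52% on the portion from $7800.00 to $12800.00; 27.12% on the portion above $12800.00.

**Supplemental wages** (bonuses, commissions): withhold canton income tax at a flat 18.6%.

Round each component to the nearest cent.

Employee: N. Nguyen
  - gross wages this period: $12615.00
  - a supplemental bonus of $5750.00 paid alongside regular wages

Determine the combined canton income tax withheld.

Canton Income Tax: taxable = $12615.00
  $1067.00 + 17.52% × ($12615.00 − $7800.00) = $1067.00 + 17.52% × $4815.00 = $1910.59
Supplemental (18.6% flat on bonus): 18.6% × $5750.00 = $1069.50
Total canton income tax: $1910.59 + $1069.50 = $2980.09

$2980.09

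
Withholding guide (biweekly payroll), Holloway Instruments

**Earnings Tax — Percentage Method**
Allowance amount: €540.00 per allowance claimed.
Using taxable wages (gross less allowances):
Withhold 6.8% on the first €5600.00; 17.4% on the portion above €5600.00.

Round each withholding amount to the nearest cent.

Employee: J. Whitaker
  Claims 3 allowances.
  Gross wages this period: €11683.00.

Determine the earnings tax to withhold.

Earnings Tax: taxable = €11683.00 − 3×€540.00 = €10063.00
  €380.80 + 17.4% × (€10063.00 − €5600.00) = €380.80 + 17.4% × €4463.00 = €1157.36

€1157.36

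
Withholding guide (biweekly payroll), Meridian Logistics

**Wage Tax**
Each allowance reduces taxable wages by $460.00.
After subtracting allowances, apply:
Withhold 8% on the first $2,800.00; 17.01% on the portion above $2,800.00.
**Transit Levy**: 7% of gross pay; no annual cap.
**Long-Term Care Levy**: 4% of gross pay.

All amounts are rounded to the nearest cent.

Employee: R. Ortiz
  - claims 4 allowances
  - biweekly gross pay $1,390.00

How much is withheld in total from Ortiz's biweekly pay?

Wage Tax: taxable = $1,390.00 − 4×$460.00 = $-450.00
  Taxable ≤ 0 → $0.00
Transit Levy: 7% × $1,390.00 = $97.30
Long-Term Care Levy: 4% × $1,390.00 = $55.60
Total: $0.00 + $97.30 + $55.60 = $152.90

$152.90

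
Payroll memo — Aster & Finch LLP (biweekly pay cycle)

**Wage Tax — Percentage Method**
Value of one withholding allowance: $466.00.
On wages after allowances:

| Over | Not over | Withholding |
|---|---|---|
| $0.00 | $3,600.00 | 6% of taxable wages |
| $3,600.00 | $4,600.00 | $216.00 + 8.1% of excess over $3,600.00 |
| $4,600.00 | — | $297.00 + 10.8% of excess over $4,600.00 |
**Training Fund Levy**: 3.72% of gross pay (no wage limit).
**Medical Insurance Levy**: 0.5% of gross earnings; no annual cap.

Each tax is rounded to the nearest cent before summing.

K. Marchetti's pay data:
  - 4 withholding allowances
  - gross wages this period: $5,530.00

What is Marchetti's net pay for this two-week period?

Wage Tax: taxable = $5,530.00 − 4×$466.00 = $3,666.00
  $216.00 + 8.1% × ($3,666.00 − $3,600.00) = $216.00 + 8.1% × $66.00 = $221.35
Training Fund Levy: 3.72% × $5,530.00 = $205.72
Medical Insurance Levy: 0.5% × $5,530.00 = $27.65
Total withheld: $221.35 + $205.72 + $27.65 = $454.72
Net pay: $5,530.00 − $454.72 = $5,075.28

$5,075.28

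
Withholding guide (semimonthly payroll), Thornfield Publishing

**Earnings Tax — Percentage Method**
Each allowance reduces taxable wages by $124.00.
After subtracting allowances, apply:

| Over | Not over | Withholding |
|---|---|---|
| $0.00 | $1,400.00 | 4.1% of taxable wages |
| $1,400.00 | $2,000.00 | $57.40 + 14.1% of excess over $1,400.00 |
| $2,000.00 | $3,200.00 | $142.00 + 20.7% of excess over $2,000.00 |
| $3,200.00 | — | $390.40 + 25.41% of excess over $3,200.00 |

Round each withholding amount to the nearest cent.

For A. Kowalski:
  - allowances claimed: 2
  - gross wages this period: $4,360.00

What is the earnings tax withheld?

Earnings Tax: taxable = $4,360.00 − 2×$124.00 = $4,112.00
  $390.40 + 25.41% × ($4,112.00 − $3,200.00) = $390.40 + 25.41% × $912.00 = $622.14

$622.14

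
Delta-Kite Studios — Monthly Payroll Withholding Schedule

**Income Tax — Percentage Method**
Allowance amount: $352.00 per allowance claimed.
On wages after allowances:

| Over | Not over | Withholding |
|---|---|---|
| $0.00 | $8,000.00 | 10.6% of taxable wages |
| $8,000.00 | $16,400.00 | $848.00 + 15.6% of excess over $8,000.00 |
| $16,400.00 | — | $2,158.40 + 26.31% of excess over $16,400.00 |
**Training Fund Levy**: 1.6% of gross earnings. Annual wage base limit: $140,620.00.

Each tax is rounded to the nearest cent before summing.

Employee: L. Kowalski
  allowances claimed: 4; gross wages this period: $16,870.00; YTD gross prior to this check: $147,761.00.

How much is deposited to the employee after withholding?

$14,857.93

Income Tax: taxable = $16,870.00 − 4×$352.00 = $15,462.00
  $848.00 + 15.6% × ($15,462.00 − $8,000.00) = $848.00 + 15.6% × $7,462.00 = $2,012.07
Training Fund Levy: YTD $147,761.00 ≥ cap $140,620.00 → $0.00
Total withheld: $2,012.07 + $0.00 = $2,012.07
Net pay: $16,870.00 − $2,012.07 = $14,857.93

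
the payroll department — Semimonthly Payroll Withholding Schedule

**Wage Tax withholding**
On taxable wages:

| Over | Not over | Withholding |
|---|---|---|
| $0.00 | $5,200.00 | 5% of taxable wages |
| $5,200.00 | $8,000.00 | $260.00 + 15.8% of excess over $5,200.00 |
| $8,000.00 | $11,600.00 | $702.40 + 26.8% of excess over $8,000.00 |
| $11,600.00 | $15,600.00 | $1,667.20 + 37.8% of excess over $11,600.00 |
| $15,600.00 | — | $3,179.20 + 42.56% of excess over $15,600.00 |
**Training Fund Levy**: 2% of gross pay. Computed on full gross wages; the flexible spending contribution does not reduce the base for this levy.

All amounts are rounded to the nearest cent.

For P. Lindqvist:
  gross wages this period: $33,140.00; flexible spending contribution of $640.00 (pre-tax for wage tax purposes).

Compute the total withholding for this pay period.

$11,034.64

Wage Tax: taxable = $33,140.00 − $640.00 = $32,500.00
  $3,179.20 + 42.56% × ($32,500.00 − $15,600.00) = $3,179.20 + 42.56% × $16,900.00 = $10,371.84
Training Fund Levy: 2% × $33,140.00 = $662.80
Total: $10,371.84 + $662.80 = $11,034.64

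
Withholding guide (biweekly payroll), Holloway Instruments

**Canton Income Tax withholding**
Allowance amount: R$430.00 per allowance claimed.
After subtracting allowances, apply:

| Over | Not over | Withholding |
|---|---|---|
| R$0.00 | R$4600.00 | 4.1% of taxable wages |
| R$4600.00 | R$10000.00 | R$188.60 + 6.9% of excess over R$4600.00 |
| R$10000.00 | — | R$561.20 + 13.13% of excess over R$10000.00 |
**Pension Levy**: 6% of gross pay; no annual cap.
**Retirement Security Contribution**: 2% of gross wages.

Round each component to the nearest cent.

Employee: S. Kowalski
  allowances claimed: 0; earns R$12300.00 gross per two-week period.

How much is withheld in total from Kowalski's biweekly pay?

Canton Income Tax: taxable = R$12300.00
  R$561.20 + 13.13% × (R$12300.00 − R$10000.00) = R$561.20 + 13.13% × R$2300.00 = R$863.19
Pension Levy: 6% × R$12300.00 = R$738.00
Retirement Security Contribution: 2% × R$12300.00 = R$246.00
Total: R$863.19 + R$738.00 + R$246.00 = R$1847.19

R$1847.19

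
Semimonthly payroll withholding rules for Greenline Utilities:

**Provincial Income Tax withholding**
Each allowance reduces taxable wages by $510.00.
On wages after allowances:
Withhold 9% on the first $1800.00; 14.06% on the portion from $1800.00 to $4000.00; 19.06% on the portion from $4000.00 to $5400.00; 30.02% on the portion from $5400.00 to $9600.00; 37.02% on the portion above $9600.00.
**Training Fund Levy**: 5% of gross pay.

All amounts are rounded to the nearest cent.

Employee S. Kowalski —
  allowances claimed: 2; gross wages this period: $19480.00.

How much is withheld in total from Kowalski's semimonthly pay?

$6252.97

Provincial Income Tax: taxable = $19480.00 − 2×$510.00 = $18460.00
  $1999.00 + 37.02% × ($18460.00 − $9600.00) = $1999.00 + 37.02% × $8860.00 = $5278.97
Training Fund Levy: 5% × $19480.00 = $974.00
Total: $5278.97 + $974.00 = $6252.97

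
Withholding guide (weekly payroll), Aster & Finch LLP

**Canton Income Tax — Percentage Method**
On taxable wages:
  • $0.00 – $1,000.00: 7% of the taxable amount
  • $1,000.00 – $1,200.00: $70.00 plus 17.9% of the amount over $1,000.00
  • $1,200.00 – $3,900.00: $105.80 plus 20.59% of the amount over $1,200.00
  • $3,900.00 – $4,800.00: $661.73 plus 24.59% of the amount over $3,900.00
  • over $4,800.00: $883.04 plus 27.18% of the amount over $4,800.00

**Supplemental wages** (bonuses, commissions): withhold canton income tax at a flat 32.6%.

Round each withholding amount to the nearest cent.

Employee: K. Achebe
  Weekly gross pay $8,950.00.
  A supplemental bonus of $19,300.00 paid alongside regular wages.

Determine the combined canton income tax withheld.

Canton Income Tax: taxable = $8,950.00
  $883.04 + 27.18% × ($8,950.00 − $4,800.00) = $883.04 + 27.18% × $4,150.00 = $2,011.01
Supplemental (32.6% flat on bonus): 32.6% × $19,300.00 = $6,291.80
Total canton income tax: $2,011.01 + $6,291.80 = $8,302.81

$8,302.81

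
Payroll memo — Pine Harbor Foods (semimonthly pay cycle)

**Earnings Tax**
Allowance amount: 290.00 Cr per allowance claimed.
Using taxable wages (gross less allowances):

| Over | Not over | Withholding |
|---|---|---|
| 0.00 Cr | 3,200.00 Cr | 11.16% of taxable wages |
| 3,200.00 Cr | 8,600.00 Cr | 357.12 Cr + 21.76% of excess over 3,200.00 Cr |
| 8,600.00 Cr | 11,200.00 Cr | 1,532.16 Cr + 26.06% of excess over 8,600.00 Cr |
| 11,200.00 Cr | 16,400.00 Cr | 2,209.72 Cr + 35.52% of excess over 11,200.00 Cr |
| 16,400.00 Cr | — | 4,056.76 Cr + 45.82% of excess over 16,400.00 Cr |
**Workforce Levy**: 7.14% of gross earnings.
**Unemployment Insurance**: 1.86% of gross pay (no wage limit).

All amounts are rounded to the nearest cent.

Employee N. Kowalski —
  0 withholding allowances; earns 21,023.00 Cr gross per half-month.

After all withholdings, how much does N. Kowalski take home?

Earnings Tax: taxable = 21,023.00 Cr
  4,056.76 Cr + 45.82% × (21,023.00 Cr − 16,400.00 Cr) = 4,056.76 Cr + 45.82% × 4,623.00 Cr = 6,175.02 Cr
Workforce Levy: 7.14% × 21,023.00 Cr = 1,501.04 Cr
Unemployment Insurance: 1.86% × 21,023.00 Cr = 391.03 Cr
Total withheld: 6,175.02 Cr + 1,501.04 Cr + 391.03 Cr = 8,067.09 Cr
Net pay: 21,023.00 Cr − 8,067.09 Cr = 12,955.91 Cr

12,955.91 Cr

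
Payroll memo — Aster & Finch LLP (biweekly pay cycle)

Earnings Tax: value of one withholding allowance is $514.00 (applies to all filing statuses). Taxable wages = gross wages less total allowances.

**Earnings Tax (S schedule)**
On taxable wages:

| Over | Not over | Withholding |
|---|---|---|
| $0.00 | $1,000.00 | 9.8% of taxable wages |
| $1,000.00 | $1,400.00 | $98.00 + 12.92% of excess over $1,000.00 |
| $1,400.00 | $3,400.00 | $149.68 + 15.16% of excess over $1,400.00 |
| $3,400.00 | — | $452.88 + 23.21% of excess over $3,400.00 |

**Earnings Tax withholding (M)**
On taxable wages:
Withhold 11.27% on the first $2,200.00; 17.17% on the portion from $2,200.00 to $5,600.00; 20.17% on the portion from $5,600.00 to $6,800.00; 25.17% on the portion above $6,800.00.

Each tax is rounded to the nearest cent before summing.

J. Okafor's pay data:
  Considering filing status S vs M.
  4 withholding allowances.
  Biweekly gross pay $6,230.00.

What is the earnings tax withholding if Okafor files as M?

Earnings Tax (M): taxable = $6,230.00 − 4×$514.00 = $4,174.00
  $247.94 + 17.17% × ($4,174.00 − $2,200.00) = $247.94 + 17.17% × $1,974.00 = $586.88

$586.88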